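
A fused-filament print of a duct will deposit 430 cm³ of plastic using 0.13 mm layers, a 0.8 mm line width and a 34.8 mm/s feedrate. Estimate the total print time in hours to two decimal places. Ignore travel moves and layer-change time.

33.00 hours

Extrusion cross-section: 0.13 × 0.8 → 0.104 mm².
Toolpath length = 430 cm³ / 0.104 mm² = 430000 / 0.104 = 4134615.4 mm.
Extrusion time = 4134615.4 / 34.8, so 118810.8 s.
That's 118810.8 s → 33.00 hours.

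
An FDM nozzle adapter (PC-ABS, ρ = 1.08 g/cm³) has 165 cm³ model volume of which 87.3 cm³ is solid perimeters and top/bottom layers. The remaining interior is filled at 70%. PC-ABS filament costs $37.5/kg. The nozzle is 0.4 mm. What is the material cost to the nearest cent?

$5.74

Volume inside the shell = 165 − 87.3 = 77.7 cm³.
Infill deposited = 0.70 × 77.7 = 54.39 cm³.
Total printed volume = 87.3 + 54.39, so 141.69 cm³.
Mass = 141.69 × 1.08, so 153.0252 g.
At $37.5/kg: 153.0252/1000 × 37.5 = $5.74.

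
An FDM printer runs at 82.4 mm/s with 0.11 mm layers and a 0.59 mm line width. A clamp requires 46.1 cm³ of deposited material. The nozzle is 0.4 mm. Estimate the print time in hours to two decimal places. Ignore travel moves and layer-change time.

2.39 hours

Line area: 0.11 × 0.59 → 0.0649 mm².
Total extruded path = 46100/0.0649 = 710323.6 mm.
Extrusion time = 710323.6 / 82.4, so 8620.4 s.
In the requested units: 8620.4 s = 2.39 hours.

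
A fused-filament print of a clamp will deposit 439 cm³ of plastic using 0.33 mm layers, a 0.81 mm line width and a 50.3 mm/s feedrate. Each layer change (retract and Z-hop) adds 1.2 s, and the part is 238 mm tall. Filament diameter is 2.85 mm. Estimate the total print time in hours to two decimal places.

9.31 hours

Bead cross-section: 0.33 × 0.81 → 0.2673 mm².
Toolpath length = 439 cm³ / 0.2673 mm² = 439000 / 0.2673 = 1642349.4 mm.
Time extruding: 1642349.4 / 50.3 → 32651.1 s.
Number of layers: 238 / 0.33 → 722 (rounded up).
Z-hop total = 722 × 1.2 = 866.4 s.
Total = 32651.1 + 866.4 = 33517.5 s = 9.31 hours.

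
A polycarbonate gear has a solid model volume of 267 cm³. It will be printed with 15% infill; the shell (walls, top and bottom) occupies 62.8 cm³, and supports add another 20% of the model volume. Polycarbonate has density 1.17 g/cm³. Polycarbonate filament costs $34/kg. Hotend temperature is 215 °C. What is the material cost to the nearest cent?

$5.84

Volume inside the shell = 267 − 62.8, so 204.2 cm³.
Deposited infill: 0.15 × 204.2 → 30.63 cm³.
Support: 0.20 × 267 → 53.4 cm³.
Total printed volume = 62.8 + 30.63 + 53.4, so 146.83 cm³.
Mass: 146.83 × 1.17 → 171.7911 g.
Cost = 171.7911 g / 1000 × $34/kg = $5.84.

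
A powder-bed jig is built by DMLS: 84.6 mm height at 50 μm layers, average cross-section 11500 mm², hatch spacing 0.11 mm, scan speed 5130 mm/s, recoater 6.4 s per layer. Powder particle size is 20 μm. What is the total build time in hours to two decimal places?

Number of layers: 84.6 / 0.05 → 1692 (rounded up).
Hatch length per layer = 11500 / 0.11 = 104545.5 mm.
Per-layer scan time = 104545.5 / 5130, so 20.3792 s.
Per-layer time = 20.3792 + 6.4 = 26.7792 s.
Build time = 1692 × 26.7792 = 45310.4064 s = 12.59 hours.

12.59 hours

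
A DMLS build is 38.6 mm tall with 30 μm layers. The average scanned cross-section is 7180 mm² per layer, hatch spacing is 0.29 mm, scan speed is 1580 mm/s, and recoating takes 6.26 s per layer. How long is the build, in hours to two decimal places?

7.84 hours

Layer count = ceil(38.6 / 0.03) = 1287.
Per-layer scan distance = 7180 / 0.29, so 24758.6 mm.
Per-layer scan time = 24758.6 / 1580 = 15.67 s.
Per-layer time = 15.67 + 6.26, so 21.93 s.
Build time = 1287 × 21.93 = 28223.91 s = 7.84 hours.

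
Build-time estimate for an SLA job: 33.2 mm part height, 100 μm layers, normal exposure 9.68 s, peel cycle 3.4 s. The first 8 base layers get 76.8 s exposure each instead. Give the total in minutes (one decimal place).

Number of layers: 33.2 / 0.1 → 332 (rounded up).
Base layers = 8 × (76.8 + 3.4), so 641.6 s.
Remaining layers = 324 × (9.68 + 3.4) = 4237.92 s.
Total = 641.6 + 4237.92 = 4879.52 s = 81.3 minutes.

81.3 minutes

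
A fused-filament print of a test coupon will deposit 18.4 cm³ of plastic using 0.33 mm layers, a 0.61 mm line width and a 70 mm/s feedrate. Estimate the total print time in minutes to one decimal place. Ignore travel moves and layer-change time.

Extrusion cross-section: 0.33 × 0.61 → 0.2013 mm².
Path length: 18400 mm³ / 0.2013 mm² → 91405.9 mm.
Extrusion time: 91405.9 / 70 → 1305.8 s.
1305.8 s = 21.8 minutes.

21.8 minutes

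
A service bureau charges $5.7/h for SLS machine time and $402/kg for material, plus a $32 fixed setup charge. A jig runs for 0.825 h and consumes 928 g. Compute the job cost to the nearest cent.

$409.76

Machine-time cost = 5.7 × 0.825 = $4.7025.
Feedstock cost = 402 × 928/1000, so $373.056.
Total = 4.7025 + 373.056 + 32 = 409.7585 ≈ $409.76.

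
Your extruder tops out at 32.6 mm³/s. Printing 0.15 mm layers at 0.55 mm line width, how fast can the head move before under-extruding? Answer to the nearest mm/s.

395 mm/s

A: 0.15 × 0.55 → 0.0825 mm².
v_max = Q/A = 32.6/0.0825 = 395.15 mm/s → 395 mm/s.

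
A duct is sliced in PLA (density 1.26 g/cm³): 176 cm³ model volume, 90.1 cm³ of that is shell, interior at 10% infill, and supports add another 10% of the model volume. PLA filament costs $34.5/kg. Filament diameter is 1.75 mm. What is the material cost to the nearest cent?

$5.06

Infill region = 176 − 90.1, so 85.9 cm³.
Deposited infill = 0.10 × 85.9, so 8.59 cm³.
Support = 0.10 × 176 = 17.6 cm³.
Total printed volume = 90.1 + 8.59 + 17.6 = 116.29 cm³.
Mass = 116.29 × 1.26, so 146.5254 g.
Cost = 146.5254 g / 1000 × $34.5/kg = $5.06.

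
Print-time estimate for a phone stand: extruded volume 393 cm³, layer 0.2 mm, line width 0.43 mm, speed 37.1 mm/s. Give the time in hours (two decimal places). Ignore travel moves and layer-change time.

34.22 hours

Extrusion cross-section = 0.2 × 0.43, so 0.086 mm².
Path length: 393000 mm³ / 0.086 mm² → 4569767.4 mm.
Print-move time = 4569767.4 / 37.1, so 123174.3 s.
Converting: 123174.3 s = 34.22 hours.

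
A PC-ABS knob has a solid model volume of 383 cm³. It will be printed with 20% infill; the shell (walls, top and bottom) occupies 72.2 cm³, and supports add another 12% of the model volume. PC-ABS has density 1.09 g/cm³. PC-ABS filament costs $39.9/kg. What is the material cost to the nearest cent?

$7.84

Volume inside the shell = 383 − 72.2 = 310.8 cm³.
Deposited infill = 0.20 × 310.8 = 62.16 cm³.
Support = 0.12 × 383, so 45.96 cm³.
Total extruded: 72.2 + 62.16 + 45.96 → 180.32 cm³.
Mass = 180.32 × 1.09, so 196.5488 g.
Cost = 196.5488 g / 1000 × $39.9/kg = $7.84.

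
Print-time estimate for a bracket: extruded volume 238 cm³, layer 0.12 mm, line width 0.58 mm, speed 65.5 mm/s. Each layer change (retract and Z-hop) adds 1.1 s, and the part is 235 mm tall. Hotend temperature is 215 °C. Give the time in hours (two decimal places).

Extrusion cross-section: 0.12 × 0.58 → 0.0696 mm².
Toolpath length = 238 cm³ / 0.0696 mm² = 238000 / 0.0696 = 3419540.2 mm.
Print-move time: 3419540.2 / 65.5 → 52206.7 s.
Number of layers: 235 / 0.12 → 1959 (rounded up).
Layer-change overhead = 1959 × 1.1, so 2154.9 s.
Altogether 52206.7 + 2154.9 = 54361.6 s, i.e. 15.10 hours.

15.10 hours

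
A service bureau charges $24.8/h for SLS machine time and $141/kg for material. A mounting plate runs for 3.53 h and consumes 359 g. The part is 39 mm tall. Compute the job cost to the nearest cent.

$138.16

Machine cost: 24.8 × 3.53 → $87.544.
Material cost: 141 × 359/1000 → $50.619.
Job cost: 87.544 + 50.619 = 138.163 ≈ $138.16.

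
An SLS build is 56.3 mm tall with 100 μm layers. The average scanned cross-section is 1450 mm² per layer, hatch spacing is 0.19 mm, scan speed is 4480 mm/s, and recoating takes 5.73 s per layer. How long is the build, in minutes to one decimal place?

69.8 minutes

Layer count = ceil(56.3 / 0.1) = 563.
Hatch length per layer = 1450 / 0.19 = 7631.6 mm.
Scan time per layer = 7631.6 / 4480 = 1.7035 s.
Time per layer: 1.7035 + 5.73 → 7.4335 s.
563 layers × 7.4335 s/layer = 4185.0605 s, i.e. 69.8 minutes.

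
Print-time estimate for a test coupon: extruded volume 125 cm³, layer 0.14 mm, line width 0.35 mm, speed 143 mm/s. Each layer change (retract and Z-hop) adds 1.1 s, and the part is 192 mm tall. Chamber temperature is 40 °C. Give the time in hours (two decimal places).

Extrusion cross-section: 0.14 × 0.35 → 0.049 mm².
Path length: 125000 mm³ / 0.049 mm² → 2551020.4 mm.
Time extruding: 2551020.4 / 143 → 17839.3 s.
Layer count = ceil(192 / 0.14) = 1372.
Z-hop total: 1372 × 1.1 → 1509.2 s.
Altogether 17839.3 + 1509.2 = 19348.5 s, i.e. 5.37 hours.

5.37 hours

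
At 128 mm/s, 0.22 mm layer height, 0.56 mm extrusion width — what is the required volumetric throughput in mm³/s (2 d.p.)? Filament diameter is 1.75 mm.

A = 0.22 × 0.56 = 0.1232 mm².
Q = v·A = 128 × 0.1232 = 15.77 mm³/s.

15.77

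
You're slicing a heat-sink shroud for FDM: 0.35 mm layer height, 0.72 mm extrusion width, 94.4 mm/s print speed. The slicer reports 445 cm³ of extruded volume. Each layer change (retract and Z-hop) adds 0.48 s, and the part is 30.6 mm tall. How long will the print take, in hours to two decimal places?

5.21 hours

Line area: 0.35 × 0.72 → 0.252 mm².
Total extruded path = 445000/0.252 = 1765873 mm.
Time extruding: 1765873 / 94.4 → 18706.3 s.
Layers = ⌈30.6/0.35⌉ = 88.
Z-hop total: 88 × 0.48 → 42.24 s.
Total = 18706.3 + 42.24 = 18748.54 s = 5.21 hours.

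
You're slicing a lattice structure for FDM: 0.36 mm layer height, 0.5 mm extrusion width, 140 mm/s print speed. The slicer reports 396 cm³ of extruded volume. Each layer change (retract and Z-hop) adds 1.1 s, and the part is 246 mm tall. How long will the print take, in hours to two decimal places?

Extrusion cross-section = 0.36 × 0.5 = 0.18 mm².
Total extruded path = 396000/0.18 = 2200000 mm.
Extrusion time: 2200000 / 140 → 15714.3 s.
Layers = ⌈246/0.36⌉ = 684.
Layer-change overhead = 684 × 1.1 = 752.4 s.
Total = 15714.3 + 752.4 = 16466.7 s = 4.57 hours.

4.57 hours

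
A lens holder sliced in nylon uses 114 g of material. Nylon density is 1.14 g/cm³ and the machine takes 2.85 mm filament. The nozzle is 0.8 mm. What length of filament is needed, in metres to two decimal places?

15.68 m

Volume = 114 g / 1.14 g·cm⁻³ = 100 cm³ = 100000 mm³.
A = π r² = π × 1.425² = 6.3794 mm².
L = V/A = 100000/6.3794 = 15675.46 mm → 15.68 m.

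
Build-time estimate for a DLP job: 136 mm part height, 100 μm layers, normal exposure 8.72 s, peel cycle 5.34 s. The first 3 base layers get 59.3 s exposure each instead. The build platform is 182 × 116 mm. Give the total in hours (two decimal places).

Number of layers: 136 / 0.1 → 1360 (rounded up).
Burn-in layers = 3 × (59.3 + 5.34), so 193.92 s.
Regular layers: 1357 × (8.72 + 5.34) → 19079.42 s.
Total = 193.92 + 19079.42 = 19273.34 s = 5.35 hours.

5.35 hours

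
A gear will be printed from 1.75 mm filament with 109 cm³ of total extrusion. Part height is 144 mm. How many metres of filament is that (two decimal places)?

Cross-section of 1.75 mm filament: π·(1.75/2)² = 2.4053 mm².
L = 109000 mm³ / 2.4053 mm² = 45316.59 mm, i.e. 45.32 m.

45.32 m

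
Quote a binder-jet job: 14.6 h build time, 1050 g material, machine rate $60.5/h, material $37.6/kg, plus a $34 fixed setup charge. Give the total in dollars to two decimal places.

Machine-time cost: 60.5 × 14.6 → $883.30.
Material cost: 37.6 × 1050/1000 → $39.48.
Total = 883.30 + 39.48 + 34 = $956.78.

$956.78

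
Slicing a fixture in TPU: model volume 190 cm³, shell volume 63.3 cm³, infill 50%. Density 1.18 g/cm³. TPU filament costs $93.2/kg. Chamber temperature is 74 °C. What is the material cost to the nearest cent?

$13.93

Infill region = 190 − 63.3, so 126.7 cm³.
Infill volume: 0.50 × 126.7 → 63.35 cm³.
Deposited volume = 63.3 + 63.35, so 126.65 cm³.
Mass: 126.65 × 1.18 → 149.447 g.
Cost = 149.447 g / 1000 × $93.2/kg = $13.93.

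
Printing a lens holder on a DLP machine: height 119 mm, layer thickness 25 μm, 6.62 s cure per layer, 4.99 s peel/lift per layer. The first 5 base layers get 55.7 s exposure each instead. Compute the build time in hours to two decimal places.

15.42 hours

Layer count = ceil(119 / 0.025) = 4760.
Base layers: 5 × (55.7 + 4.99) → 303.45 s.
Normal layers = 4755 × (6.62 + 4.99) = 55205.55 s.
Total = 303.45 + 55205.55 = 55509 s = 15.42 hours.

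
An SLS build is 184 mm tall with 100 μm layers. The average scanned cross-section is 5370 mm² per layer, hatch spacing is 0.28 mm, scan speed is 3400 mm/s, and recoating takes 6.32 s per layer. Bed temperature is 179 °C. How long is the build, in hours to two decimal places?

6.11 hours

Layer count = ceil(184 / 0.1) = 1840.
Hatch length per layer = 5370 / 0.28 = 19178.6 mm.
Laser time per layer: 19178.6 / 3400 → 5.6408 s.
Layer cycle = 5.6408 + 6.32 = 11.9608 s.
Build time = 1840 × 11.9608 = 22007.872 s = 6.11 hours.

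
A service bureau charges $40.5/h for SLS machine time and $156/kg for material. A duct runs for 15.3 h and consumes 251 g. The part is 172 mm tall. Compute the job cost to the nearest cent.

$658.81

Machine-time cost = 40.5 × 15.3 = $619.65.
Material cost: 156 × 251/1000 → $39.156.
Job cost: 619.65 + 39.156 = 658.806 ≈ $658.81.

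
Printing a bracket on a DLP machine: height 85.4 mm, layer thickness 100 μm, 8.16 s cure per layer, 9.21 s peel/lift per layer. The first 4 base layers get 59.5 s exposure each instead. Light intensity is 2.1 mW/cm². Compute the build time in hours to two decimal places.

4.18 hours

Layer count = ceil(85.4 / 0.1) = 854.
Base layers = 4 × (59.5 + 9.21) = 274.84 s.
Remaining layers = 850 × (8.16 + 9.21), so 14764.5 s.
Total = 274.84 + 14764.5 = 15039.34 s = 4.18 hours.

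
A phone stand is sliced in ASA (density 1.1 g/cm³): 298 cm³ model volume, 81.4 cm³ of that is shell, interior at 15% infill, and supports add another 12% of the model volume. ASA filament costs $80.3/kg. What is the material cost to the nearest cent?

Infill region = 298 − 81.4 = 216.6 cm³.
Deposited infill = 0.15 × 216.6, so 32.49 cm³.
Support = 0.12 × 298 = 35.76 cm³.
Total printed volume = 81.4 + 32.49 + 35.76 = 149.65 cm³.
Mass: 149.65 × 1.1 → 164.615 g.
At $80.3/kg: 164.615/1000 × 80.3 = $13.22.

$13.22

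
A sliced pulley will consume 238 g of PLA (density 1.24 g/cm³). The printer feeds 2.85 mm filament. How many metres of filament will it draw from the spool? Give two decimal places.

30.09 m

Volume = 238 g / 1.24 g·cm⁻³ = 191.9355 cm³ = 191935.5 mm³.
Filament cross-section = π × (2.85/2)² = 6.3794 mm².
Length = 191935.5 / 6.3794 = 30086.76 mm = 30.09 m.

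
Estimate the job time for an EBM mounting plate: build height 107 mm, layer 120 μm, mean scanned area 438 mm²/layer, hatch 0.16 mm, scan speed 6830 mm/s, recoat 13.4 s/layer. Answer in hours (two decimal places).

3.42 hours

Number of layers: 107 / 0.12 → 892 (rounded up).
Scan path per layer = 438 / 0.16 = 2737.5 mm.
Beam time per layer = 2737.5 / 6830 = 0.4008 s.
Layer cycle = 0.4008 + 13.4 = 13.8008 s.
Total: 892 × 13.8008 s = 12310.3136 s → 3.42 hours.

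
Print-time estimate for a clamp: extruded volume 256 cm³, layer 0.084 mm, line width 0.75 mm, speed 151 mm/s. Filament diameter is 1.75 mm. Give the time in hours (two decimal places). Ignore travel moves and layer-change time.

7.48 hours

Extrusion cross-section: 0.084 × 0.75 → 0.063 mm².
Path length: 256000 mm³ / 0.063 mm² → 4063492.1 mm.
Print-move time = 4063492.1 / 151, so 26910.5 s.
Converting: 26910.5 s = 7.48 hours.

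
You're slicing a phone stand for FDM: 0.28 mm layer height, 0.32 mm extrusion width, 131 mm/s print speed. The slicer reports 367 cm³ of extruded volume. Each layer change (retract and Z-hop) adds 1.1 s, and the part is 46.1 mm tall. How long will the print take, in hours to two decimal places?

Extrusion cross-section = 0.28 × 0.32, so 0.0896 mm².
Path length: 367000 mm³ / 0.0896 mm² → 4095982.1 mm.
Extrusion time = 4095982.1 / 131 = 31267 s.
Number of layers: 46.1 / 0.28 → 165 (rounded up).
Z-hop total = 165 × 1.1 = 181.5 s.
Total = 31267 + 181.5 = 31448.5 s = 8.74 hours.

8.74 hours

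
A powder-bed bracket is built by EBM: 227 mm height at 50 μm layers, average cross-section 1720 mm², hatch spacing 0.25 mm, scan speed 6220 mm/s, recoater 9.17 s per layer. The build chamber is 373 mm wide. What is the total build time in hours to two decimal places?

Layers = ⌈227/0.05⌉ = 4540.
Per-layer scan distance: 1720 / 0.25 → 6880 mm.
Scan time per layer: 6880 / 6220 → 1.1061 s.
Layer cycle = 1.1061 + 9.17 = 10.2761 s.
4540 layers × 10.2761 s/layer = 46653.494 s, i.e. 12.96 hours.

12.96 hours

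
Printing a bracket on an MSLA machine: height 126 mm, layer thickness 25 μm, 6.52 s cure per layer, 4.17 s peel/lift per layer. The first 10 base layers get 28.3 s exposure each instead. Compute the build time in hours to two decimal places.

Layer count = ceil(126 / 0.025) = 5040.
Burn-in layers = 10 × (28.3 + 4.17) = 324.7 s.
Regular layers = 5030 × (6.52 + 4.17) = 53770.7 s.
Sum: 324.7 + 53770.7 = 54095.4 s → 15.03 hours.

15.03 hours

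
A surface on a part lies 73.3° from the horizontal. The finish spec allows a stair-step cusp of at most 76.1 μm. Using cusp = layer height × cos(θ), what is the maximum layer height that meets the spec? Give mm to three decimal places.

cos(73.3°) = 0.2874; t_max = 0.0761/0.2874 = 0.265 mm.

0.265 mm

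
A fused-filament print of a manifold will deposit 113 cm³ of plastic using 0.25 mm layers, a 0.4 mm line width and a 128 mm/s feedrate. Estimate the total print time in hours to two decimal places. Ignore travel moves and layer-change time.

Extrusion cross-section = 0.25 × 0.4 = 0.1 mm².
Toolpath length = 113 cm³ / 0.1 mm² = 113000 / 0.1 = 1130000 mm.
Time extruding = 1130000 / 128 = 8828.1 s.
In the requested units: 8828.1 s = 2.45 hours.

2.45 hours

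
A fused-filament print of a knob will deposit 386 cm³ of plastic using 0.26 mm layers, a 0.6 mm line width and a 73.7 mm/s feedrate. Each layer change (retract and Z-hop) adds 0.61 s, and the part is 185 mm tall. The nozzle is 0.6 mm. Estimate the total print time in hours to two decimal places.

Bead cross-section: 0.26 × 0.6 → 0.156 mm².
Total extruded path = 386000/0.156 = 2474359 mm.
Time extruding: 2474359 / 73.7 → 33573.4 s.
Layer count = ceil(185 / 0.26) = 712.
Non-print overhead = 712 × 0.61 = 434.32 s.
Total = 33573.4 + 434.32 = 34007.72 s = 9.45 hours.

9.45 hours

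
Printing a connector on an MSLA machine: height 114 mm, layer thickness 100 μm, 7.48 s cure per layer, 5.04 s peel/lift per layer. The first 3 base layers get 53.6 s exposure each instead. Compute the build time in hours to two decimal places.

Layer count = ceil(114 / 0.1) = 1140.
Base layers = 3 × (53.6 + 5.04), so 175.92 s.
Regular layers = 1137 × (7.48 + 5.04), so 14235.24 s.
Sum: 175.92 + 14235.24 = 14411.16 s → 4.00 hours.

4.00 hours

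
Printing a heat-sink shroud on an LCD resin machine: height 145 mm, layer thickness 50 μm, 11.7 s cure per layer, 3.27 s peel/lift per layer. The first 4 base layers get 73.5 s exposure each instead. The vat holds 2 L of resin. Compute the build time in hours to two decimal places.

Layer count = ceil(145 / 0.05) = 2900.
Bottom layers = 4 × (73.5 + 3.27) = 307.08 s.
Remaining layers: 2896 × (11.7 + 3.27) → 43353.12 s.
Sum: 307.08 + 43353.12 = 43660.2 s → 12.13 hours.

12.13 hours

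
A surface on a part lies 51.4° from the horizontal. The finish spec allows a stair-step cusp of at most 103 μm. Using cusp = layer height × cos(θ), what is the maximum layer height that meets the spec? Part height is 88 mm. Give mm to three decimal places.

0.165 mm

Layer height = cusp / cos(51.4°) = 0.103 / 0.6239 = 0.165 mm.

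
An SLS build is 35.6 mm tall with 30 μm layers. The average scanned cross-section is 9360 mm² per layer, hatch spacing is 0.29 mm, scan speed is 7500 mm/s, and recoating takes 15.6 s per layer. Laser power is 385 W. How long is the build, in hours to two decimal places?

6.56 hours

Number of layers: 35.6 / 0.03 → 1187 (rounded up).
Hatch length per layer = 9360 / 0.29 = 32275.9 mm.
Laser time per layer = 32275.9 / 7500 = 4.3035 s.
Time per layer = 4.3035 + 15.6, so 19.9035 s.
Total: 1187 × 19.9035 s = 23625.4545 s → 6.56 hours.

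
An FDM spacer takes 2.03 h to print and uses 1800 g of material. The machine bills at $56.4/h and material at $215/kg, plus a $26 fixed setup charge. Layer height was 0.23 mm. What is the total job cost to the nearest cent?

Time charge: 56.4 × 2.03 → $114.492.
Feedstock cost = 215 × 1800/1000, so $387.00.
Adding setup: 114.492 + 387.00 + 26 → 527.492 ≈ $527.49.

$527.49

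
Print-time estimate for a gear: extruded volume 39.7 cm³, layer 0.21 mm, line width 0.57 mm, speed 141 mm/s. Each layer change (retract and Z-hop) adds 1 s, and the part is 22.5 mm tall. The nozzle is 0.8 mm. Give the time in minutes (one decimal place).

Extrusion cross-section = 0.21 × 0.57, so 0.1197 mm².
Path length: 39700 mm³ / 0.1197 mm² → 331662.5 mm.
Time extruding: 331662.5 / 141 → 2352.2 s.
Number of layers: 22.5 / 0.21 → 108 (rounded up).
Z-hop total = 108 × 1, so 108 s.
Altogether 2352.2 + 108 = 2460.2 s, i.e. 41.0 minutes.

41.0 minutes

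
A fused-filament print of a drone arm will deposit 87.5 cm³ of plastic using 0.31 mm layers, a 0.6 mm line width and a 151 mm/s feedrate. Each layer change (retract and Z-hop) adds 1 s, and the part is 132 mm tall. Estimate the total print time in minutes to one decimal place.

59.0 minutes

Extrusion cross-section = 0.31 × 0.6, so 0.186 mm².
Path length: 87500 mm³ / 0.186 mm² → 470430.1 mm.
Time extruding = 470430.1 / 151, so 3115.4 s.
Number of layers: 132 / 0.31 → 426 (rounded up).
Z-hop total = 426 × 1 = 426 s.
Total = 3115.4 + 426 = 3541.4 s = 59.0 minutes.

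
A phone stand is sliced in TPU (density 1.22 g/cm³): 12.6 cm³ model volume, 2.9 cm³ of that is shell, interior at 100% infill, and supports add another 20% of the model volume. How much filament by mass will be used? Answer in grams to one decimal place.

18.4 g

Interior volume: 12.6 − 2.9 → 9.7 cm³.
Deposited infill: 1.00 × 9.7 → 9.7 cm³.
Support: 0.20 × 12.6 → 2.52 cm³.
Total printed volume = 2.9 + 9.7 + 2.52 = 15.12 cm³.
Mass = 15.12 × 1.22, so 18.4464 g.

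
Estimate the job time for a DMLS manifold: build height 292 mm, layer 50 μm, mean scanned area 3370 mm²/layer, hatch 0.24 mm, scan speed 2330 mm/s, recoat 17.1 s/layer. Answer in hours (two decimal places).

37.52 hours

Number of layers: 292 / 0.05 → 5840 (rounded up).
Hatch length per layer = 3370 / 0.24 = 14041.7 mm.
Per-layer scan time: 14041.7 / 2330 → 6.0265 s.
Time per layer = 6.0265 + 17.1 = 23.1265 s.
Total: 5840 × 23.1265 s = 135058.76 s → 37.52 hours.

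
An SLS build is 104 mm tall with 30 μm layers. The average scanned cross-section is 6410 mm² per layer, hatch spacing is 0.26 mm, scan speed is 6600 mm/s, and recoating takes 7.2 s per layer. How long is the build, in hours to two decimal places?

Layers = ⌈104/0.03⌉ = 3467.
Per-layer scan distance: 6410 / 0.26 → 24653.8 mm.
Laser time per layer = 24653.8 / 6600 = 3.7354 s.
Layer cycle = 3.7354 + 7.2 = 10.9354 s.
Build time = 3467 × 10.9354 = 37913.0318 s = 10.53 hours.

10.53 hours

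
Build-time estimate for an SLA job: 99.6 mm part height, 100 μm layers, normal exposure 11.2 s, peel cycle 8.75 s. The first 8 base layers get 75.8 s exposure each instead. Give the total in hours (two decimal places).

5.66 hours

Layers = ⌈99.6/0.1⌉ = 996.
Base layers = 8 × (75.8 + 8.75) = 676.4 s.
Remaining layers: 988 × (11.2 + 8.75) → 19710.6 s.
Sum: 676.4 + 19710.6 = 20387 s → 5.66 hours.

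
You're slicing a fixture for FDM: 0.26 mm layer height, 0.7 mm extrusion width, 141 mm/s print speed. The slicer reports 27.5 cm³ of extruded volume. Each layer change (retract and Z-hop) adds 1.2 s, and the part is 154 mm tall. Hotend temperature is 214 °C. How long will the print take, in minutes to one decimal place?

29.7 minutes

Extrusion cross-section = 0.26 × 0.7 = 0.182 mm².
Toolpath length = 27.5 cm³ / 0.182 mm² = 27500 / 0.182 = 151098.9 mm.
Time extruding = 151098.9 / 141, so 1071.6 s.
Layer count = ceil(154 / 0.26) = 593.
Z-hop total = 593 × 1.2, so 711.6 s.
Total = 1071.6 + 711.6 = 1783.2 s = 29.7 minutes.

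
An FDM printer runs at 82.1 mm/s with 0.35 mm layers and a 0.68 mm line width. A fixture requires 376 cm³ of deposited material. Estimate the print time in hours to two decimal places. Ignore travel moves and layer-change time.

Extrusion cross-section = 0.35 × 0.68 = 0.238 mm².
Toolpath length = 376 cm³ / 0.238 mm² = 376000 / 0.238 = 1579831.9 mm.
Time extruding = 1579831.9 / 82.1, so 19242.8 s.
Converting: 19242.8 s = 5.35 hours.

5.35 hours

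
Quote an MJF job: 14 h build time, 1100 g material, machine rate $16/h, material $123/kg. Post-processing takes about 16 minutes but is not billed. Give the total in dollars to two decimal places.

$359.30

Time charge = 16 × 14 = $224.00.
Material charge = 123 × 1100/1000, so $135.30.
Total = 224.00 + 135.30 = $359.30.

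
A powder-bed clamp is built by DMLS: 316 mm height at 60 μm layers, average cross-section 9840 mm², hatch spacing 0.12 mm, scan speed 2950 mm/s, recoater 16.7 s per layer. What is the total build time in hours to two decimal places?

65.10 hours

Layer count = ceil(316 / 0.06) = 5267.
Hatch length per layer = 9840 / 0.12, so 82000 mm.
Per-layer scan time: 82000 / 2950 → 27.7966 s.
Per-layer time = 27.7966 + 16.7 = 44.4966 s.
Build time = 5267 × 44.4966 = 234363.5922 s = 65.10 hours.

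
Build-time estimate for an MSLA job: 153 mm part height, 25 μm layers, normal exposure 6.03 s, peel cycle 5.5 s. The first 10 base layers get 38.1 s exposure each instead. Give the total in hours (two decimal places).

19.69 hours

Layer count = ceil(153 / 0.025) = 6120.
Burn-in layers = 10 × (38.1 + 5.5), so 436 s.
Remaining layers = 6110 × (6.03 + 5.5), so 70448.3 s.
Sum: 436 + 70448.3 = 70884.3 s → 19.69 hours.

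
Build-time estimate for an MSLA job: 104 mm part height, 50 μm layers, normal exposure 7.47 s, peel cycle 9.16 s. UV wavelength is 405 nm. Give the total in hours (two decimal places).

Number of layers: 104 / 0.05 → 2080 (rounded up).
Cycle time = 7.47 + 9.16, so 16.63 s.
Total = 2080 × 16.63 = 34590.4 s = 9.61 hours.

9.61 hours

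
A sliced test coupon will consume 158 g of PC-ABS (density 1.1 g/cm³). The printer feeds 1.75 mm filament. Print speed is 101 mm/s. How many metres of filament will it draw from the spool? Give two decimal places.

Extruded volume: 158/1.1 = 143.6364 cm³ (143636.4 mm³).
A = π r² = π × 0.875² = 2.4053 mm².
Length = 143636.4 / 2.4053 = 59716.63 mm = 59.72 m.

59.72 m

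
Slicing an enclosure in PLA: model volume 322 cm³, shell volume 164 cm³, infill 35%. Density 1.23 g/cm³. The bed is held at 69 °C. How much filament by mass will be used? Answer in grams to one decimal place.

269.7 g

Volume inside the shell: 322 − 164 → 158 cm³.
Infill deposited = 0.35 × 158, so 55.3 cm³.
Total extruded = 164 + 55.3 = 219.3 cm³.
Mass: 219.3 × 1.23 → 269.739 g.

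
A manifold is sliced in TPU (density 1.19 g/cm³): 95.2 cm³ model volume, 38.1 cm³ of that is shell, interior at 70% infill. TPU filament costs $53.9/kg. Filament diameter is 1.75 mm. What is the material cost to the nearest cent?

Volume inside the shell: 95.2 − 38.1 → 57.1 cm³.
Infill deposited: 0.70 × 57.1 → 39.97 cm³.
Deposited volume = 38.1 + 39.97, so 78.07 cm³.
Mass: 78.07 × 1.19 → 92.9033 g.
At $53.9/kg: 92.9033/1000 × 53.9 = $5.01.

$5.01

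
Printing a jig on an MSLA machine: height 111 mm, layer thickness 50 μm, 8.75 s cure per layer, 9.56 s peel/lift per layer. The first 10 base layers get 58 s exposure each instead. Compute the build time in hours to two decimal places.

11.43 hours

Number of layers: 111 / 0.05 → 2220 (rounded up).
Burn-in layers: 10 × (58 + 9.56) → 675.6 s.
Remaining layers = 2210 × (8.75 + 9.56) = 40465.1 s.
Total = 675.6 + 40465.1 = 41140.7 s = 11.43 hours.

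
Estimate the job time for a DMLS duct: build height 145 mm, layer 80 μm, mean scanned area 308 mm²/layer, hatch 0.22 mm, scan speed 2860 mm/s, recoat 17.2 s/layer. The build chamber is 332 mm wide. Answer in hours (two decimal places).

8.91 hours

Number of layers: 145 / 0.08 → 1813 (rounded up).
Scan path per layer: 308 / 0.22 → 1400 mm.
Scan time per layer = 1400 / 2860, so 0.4895 s.
Layer cycle = 0.4895 + 17.2 = 17.6895 s.
1813 layers × 17.6895 s/layer = 32071.0635 s, i.e. 8.91 hours.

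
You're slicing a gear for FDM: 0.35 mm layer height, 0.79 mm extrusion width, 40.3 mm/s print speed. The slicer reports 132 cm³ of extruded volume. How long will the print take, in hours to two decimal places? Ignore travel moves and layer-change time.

Line area = 0.35 × 0.79 = 0.2765 mm².
Path length: 132000 mm³ / 0.2765 mm² → 477396 mm.
Print-move time: 477396 / 40.3 → 11846.1 s.
That's 11846.1 s → 3.29 hours.

3.29 hours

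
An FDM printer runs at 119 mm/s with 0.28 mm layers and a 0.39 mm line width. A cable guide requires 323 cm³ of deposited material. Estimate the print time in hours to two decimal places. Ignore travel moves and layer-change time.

Bead cross-section = 0.28 × 0.39 = 0.1092 mm².
Toolpath length = 323 cm³ / 0.1092 mm² = 323000 / 0.1092 = 2957875.5 mm.
Print-move time: 2957875.5 / 119 → 24856.1 s.
That's 24856.1 s → 6.90 hours.

6.90 hours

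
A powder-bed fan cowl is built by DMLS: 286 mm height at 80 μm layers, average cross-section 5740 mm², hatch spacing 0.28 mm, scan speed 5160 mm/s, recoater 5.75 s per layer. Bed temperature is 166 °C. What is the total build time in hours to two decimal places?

9.66 hours

Number of layers: 286 / 0.08 → 3575 (rounded up).
Scan path per layer = 5740 / 0.28, so 20500 mm.
Per-layer scan time: 20500 / 5160 → 3.9729 s.
Layer cycle = 3.9729 + 5.75 = 9.7229 s.
Total: 3575 × 9.7229 s = 34759.3675 s → 9.66 hours.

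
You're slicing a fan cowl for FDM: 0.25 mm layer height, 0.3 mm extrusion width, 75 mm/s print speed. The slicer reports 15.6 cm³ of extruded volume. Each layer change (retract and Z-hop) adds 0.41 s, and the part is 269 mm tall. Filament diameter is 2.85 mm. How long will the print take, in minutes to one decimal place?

Line area = 0.25 × 0.3, so 0.075 mm².
Total extruded path = 15600/0.075 = 208000 mm.
Print-move time: 208000 / 75 → 2773.3 s.
Layer count = ceil(269 / 0.25) = 1076.
Non-print overhead: 1076 × 0.41 → 441.16 s.
Altogether 2773.3 + 441.16 = 3214.46 s, i.e. 53.6 minutes.

53.6 minutes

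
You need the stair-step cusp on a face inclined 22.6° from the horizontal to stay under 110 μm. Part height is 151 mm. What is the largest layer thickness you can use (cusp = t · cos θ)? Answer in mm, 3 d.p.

0.119 mm

cos(22.6°) = 0.9232; t_max = 0.11/0.9232 = 0.119 mm.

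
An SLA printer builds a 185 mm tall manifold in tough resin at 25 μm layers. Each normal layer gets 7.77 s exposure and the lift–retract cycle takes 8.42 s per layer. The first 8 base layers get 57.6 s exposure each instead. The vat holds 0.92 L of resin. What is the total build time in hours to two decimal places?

Layers = ⌈185/0.025⌉ = 7400.
Burn-in layers: 8 × (57.6 + 8.42) → 528.16 s.
Remaining layers = 7392 × (7.77 + 8.42) = 119676.48 s.
Sum: 528.16 + 119676.48 = 120204.64 s → 33.39 hours.

33.39 hours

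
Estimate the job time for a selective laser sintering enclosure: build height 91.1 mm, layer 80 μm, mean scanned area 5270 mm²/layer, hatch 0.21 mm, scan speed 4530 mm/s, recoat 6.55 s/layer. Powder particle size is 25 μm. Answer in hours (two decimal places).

Number of layers: 91.1 / 0.08 → 1139 (rounded up).
Hatch length per layer = 5270 / 0.21, so 25095.2 mm.
Per-layer scan time = 25095.2 / 4530 = 5.5398 s.
Time per layer: 5.5398 + 6.55 → 12.0898 s.
Total: 1139 × 12.0898 s = 13770.2822 s → 3.83 hours.

3.83 hours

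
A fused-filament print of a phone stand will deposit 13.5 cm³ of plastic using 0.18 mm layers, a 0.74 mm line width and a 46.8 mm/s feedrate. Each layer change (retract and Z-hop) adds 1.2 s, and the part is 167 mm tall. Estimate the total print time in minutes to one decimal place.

54.7 minutes

Line area = 0.18 × 0.74 = 0.1332 mm².
Total extruded path = 13500/0.1332 = 101351.4 mm.
Print-move time = 101351.4 / 46.8 = 2165.6 s.
Layer count = ceil(167 / 0.18) = 928.
Z-hop total = 928 × 1.2 = 1113.6 s.
Total = 2165.6 + 1113.6 = 3279.2 s = 54.7 minutes.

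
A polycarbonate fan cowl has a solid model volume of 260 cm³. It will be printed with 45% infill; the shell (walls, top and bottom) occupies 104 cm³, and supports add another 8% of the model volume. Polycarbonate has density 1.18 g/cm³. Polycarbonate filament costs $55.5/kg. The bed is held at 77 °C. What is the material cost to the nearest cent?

Infill region = 260 − 104 = 156 cm³.
Infill volume = 0.45 × 156 = 70.2 cm³.
Support = 0.08 × 260 = 20.8 cm³.
Total extruded = 104 + 70.2 + 20.8 = 195 cm³.
Mass = 195 × 1.18, so 230.1 g.
At $55.5/kg: 230.1/1000 × 55.5 = $12.77.

$12.77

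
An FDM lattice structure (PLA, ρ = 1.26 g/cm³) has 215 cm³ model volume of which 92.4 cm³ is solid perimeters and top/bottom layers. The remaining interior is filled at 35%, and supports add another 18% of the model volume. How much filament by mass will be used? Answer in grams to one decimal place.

Interior volume = 215 − 92.4, so 122.6 cm³.
Infill volume: 0.35 × 122.6 → 42.91 cm³.
Support: 0.18 × 215 → 38.7 cm³.
Deposited volume = 92.4 + 42.91 + 38.7, so 174.01 cm³.
Mass: 174.01 × 1.26 → 219.2526 g.

219.3 g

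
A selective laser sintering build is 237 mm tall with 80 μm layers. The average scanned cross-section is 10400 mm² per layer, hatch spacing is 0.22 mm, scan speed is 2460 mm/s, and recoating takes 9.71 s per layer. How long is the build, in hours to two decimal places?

23.81 hours

Layer count = ceil(237 / 0.08) = 2963.
Scan path per layer = 10400 / 0.22, so 47272.7 mm.
Scan time per layer = 47272.7 / 2460, so 19.2165 s.
Layer cycle: 19.2165 + 9.71 → 28.9265 s.
Build time = 2963 × 28.9265 = 85709.2195 s = 23.81 hours.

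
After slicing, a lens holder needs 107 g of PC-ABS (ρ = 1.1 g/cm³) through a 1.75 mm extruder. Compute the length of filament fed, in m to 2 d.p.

40.44 m

Extruded volume: 107/1.1 = 97.2727 cm³ (97272.7 mm³).
Cross-section of 1.75 mm filament: π·(1.75/2)² = 2.4053 mm².
L = V/A = 97272.7/2.4053 = 40440.98 mm → 40.44 m.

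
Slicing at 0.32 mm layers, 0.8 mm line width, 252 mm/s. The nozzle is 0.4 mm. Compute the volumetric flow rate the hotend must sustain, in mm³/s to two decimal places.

Bead cross-section = 0.32 × 0.8, so 0.256 mm².
Q = v·A = 252 × 0.256 = 64.51 mm³/s.

64.51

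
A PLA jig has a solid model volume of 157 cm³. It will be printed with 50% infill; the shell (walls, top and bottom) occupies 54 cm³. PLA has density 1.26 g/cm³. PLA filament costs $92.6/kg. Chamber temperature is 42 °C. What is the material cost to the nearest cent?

Interior volume: 157 − 54 → 103 cm³.
Infill volume = 0.50 × 103 = 51.5 cm³.
Deposited volume: 54 + 51.5 → 105.5 cm³.
Mass: 105.5 × 1.26 → 132.93 g.
Cost = 132.93 g / 1000 × $92.6/kg = $12.31.

$12.31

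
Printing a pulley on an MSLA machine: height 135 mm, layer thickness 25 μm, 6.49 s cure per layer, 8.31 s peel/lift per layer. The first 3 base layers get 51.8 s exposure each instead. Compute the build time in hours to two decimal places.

22.24 hours

Layer count = ceil(135 / 0.025) = 5400.
Burn-in layers = 3 × (51.8 + 8.31), so 180.33 s.
Normal layers = 5397 × (6.49 + 8.31), so 79875.6 s.
Total = 180.33 + 79875.6 = 80055.93 s = 22.24 hours.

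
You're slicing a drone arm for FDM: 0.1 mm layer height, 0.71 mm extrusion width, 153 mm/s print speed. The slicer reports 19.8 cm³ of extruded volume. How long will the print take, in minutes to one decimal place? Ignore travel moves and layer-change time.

Bead cross-section: 0.1 × 0.71 → 0.071 mm².
Path length: 19800 mm³ / 0.071 mm² → 278873.2 mm.
Time extruding = 278873.2 / 153, so 1822.7 s.
In the requested units: 1822.7 s = 30.4 minutes.

30.4 minutes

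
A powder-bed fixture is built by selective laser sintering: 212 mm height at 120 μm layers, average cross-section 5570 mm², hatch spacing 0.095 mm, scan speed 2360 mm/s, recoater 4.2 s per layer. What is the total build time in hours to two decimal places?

Layer count = ceil(212 / 0.12) = 1767.
Per-layer scan distance = 5570 / 0.095, so 58631.6 mm.
Per-layer scan time = 58631.6 / 2360, so 24.8439 s.
Time per layer: 24.8439 + 4.2 → 29.0439 s.
Total: 1767 × 29.0439 s = 51320.5713 s → 14.26 hours.

14.26 hours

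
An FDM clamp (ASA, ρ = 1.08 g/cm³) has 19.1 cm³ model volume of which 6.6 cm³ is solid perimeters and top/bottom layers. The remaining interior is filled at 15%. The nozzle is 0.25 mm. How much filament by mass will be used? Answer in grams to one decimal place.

9.2 g

Volume inside the shell = 19.1 − 6.6, so 12.5 cm³.
Infill deposited = 0.15 × 12.5 = 1.875 cm³.
Deposited volume: 6.6 + 1.875 → 8.475 cm³.
Mass: 8.475 × 1.08 → 9.153 g.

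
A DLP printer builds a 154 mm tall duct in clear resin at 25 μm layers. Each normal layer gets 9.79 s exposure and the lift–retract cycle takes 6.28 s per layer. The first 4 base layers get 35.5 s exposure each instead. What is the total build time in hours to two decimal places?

27.53 hours

Layers = ⌈154/0.025⌉ = 6160.
Base layers: 4 × (35.5 + 6.28) → 167.12 s.
Regular layers: 6156 × (9.79 + 6.28) → 98926.92 s.
Total = 167.12 + 98926.92 = 99094.04 s = 27.53 hours.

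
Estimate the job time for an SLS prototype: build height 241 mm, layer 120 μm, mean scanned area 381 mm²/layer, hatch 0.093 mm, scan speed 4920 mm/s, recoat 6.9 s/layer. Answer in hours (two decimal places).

4.32 hours

Layer count = ceil(241 / 0.12) = 2009.
Scan path per layer = 381 / 0.093, so 4096.8 mm.
Per-layer scan time: 4096.8 / 4920 → 0.8327 s.
Per-layer time = 0.8327 + 6.9, so 7.7327 s.
Total: 2009 × 7.7327 s = 15534.9943 s → 4.32 hours.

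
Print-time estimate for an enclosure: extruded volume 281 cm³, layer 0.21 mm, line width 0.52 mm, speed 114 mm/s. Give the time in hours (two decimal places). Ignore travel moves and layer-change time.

Extrusion cross-section = 0.21 × 0.52 = 0.1092 mm².
Total extruded path = 281000/0.1092 = 2573260.1 mm.
Time extruding = 2573260.1 / 114, so 22572.5 s.
That's 22572.5 s → 6.27 hours.

6.27 hours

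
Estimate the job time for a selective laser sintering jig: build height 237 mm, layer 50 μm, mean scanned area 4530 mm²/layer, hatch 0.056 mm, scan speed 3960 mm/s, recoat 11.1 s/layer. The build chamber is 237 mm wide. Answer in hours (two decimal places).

Number of layers: 237 / 0.05 → 4740 (rounded up).
Scan path per layer: 4530 / 0.056 → 80892.9 mm.
Scan time per layer: 80892.9 / 3960 → 20.4275 s.
Time per layer = 20.4275 + 11.1, so 31.5275 s.
Total: 4740 × 31.5275 s = 149440.35 s → 41.51 hours.

41.51 hours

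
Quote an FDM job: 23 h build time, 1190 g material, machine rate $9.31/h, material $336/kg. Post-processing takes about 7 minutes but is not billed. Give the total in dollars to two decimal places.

Machine cost = 9.31 × 23, so $214.13.
Material charge = 336 × 1190/1000, so $399.84.
Total = 214.13 + 399.84 = $613.97.

$613.97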